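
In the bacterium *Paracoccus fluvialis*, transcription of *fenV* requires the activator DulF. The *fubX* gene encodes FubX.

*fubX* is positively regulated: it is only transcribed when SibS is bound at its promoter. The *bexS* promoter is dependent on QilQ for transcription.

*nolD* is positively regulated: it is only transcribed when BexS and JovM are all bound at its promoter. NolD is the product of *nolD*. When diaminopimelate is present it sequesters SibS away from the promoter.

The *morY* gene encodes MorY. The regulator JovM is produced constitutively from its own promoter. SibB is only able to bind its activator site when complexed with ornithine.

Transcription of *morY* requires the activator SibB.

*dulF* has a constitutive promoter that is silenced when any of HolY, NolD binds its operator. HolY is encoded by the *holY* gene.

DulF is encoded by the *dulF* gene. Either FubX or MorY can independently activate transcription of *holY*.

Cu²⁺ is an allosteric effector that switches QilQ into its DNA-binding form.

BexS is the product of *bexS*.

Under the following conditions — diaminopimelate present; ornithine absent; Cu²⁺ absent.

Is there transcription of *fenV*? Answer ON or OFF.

Diaminopimelate is present, so SibS is inactive.
Required activator SibS is absent, so *fubX* is not transcribed.
So FubX is not produced.
Ornithine is absent, so SibB is inactive.
Required activator SibB is absent, so *morY* is not transcribed.
So MorY is not produced.
No activator is available at the *holY* promoter, so *holY* is not transcribed.
So HolY is not produced.
Cu²⁺ is absent, so QilQ is inactive.
Required activator QilQ is absent, so *bexS* is not transcribed.
So BexS is not produced.
JovM is produced constitutively and is active.
Required activator BexS is absent, so *nolD* is not transcribed.
So NolD is not produced.
With no repressor bound, *dulF* is transcribed.
So DulF is produced and active.
No repressor is bound and DulF is active, so *fenV* is transcribed.

ON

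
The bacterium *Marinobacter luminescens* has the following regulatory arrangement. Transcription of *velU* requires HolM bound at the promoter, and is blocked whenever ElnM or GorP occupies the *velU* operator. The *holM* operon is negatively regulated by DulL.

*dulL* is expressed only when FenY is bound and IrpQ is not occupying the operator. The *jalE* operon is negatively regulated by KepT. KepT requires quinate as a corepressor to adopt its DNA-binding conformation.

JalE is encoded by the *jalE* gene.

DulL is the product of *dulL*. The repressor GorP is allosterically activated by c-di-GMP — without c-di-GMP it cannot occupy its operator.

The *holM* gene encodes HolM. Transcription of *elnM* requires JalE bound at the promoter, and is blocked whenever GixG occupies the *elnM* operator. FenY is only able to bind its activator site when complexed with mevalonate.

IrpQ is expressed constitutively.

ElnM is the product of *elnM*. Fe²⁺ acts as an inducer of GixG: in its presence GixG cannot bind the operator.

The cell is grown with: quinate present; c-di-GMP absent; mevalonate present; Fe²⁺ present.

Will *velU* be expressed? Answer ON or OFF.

Fe²⁺ is present, so GixG is inactive.
Quinate is present, so KepT is active.
With repressor KepT bound, *jalE* is not transcribed.
So JalE is not produced.
Required activator JalE is absent, so *elnM* is not transcribed.
So ElnM is not produced.
Mevalonate is present, so FenY is active.
IrpQ is produced constitutively and is active.
With repressor IrpQ bound, *dulL* is not transcribed.
So DulL is not produced.
With no repressor bound, *holM* is transcribed.
So HolM is produced and active.
c-di-GMP is absent, so GorP is inactive.
No repressor is bound and HolM is active, so *velU* is transcribed.

ON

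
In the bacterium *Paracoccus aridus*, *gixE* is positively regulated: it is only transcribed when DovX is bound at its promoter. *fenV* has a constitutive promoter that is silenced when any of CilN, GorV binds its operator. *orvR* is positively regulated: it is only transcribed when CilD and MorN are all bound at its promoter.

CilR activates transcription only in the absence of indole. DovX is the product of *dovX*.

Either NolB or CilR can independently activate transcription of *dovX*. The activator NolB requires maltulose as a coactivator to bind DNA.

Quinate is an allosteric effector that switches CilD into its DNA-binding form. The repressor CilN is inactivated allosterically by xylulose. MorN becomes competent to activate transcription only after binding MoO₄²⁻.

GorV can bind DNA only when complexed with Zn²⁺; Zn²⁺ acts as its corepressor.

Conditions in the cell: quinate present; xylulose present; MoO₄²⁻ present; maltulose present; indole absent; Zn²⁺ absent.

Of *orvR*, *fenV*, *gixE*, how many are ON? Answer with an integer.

3

Quinate is present, so CilD is active.
MoO₄²⁻ is present, so MorN is active.
No repressor is bound and CilD and MorN are active, so *orvR* is transcribed.
→ *orvR* is ON.
Xylulose is present, so CilN is inactive.
Zn²⁺ is absent, so GorV is inactive.
With no repressor bound, *fenV* is transcribed.
→ *fenV* is ON.
Maltulose is present, so NolB is active.
Indole is absent, so CilR is active.
Activator NolB is present, so *dovX* is transcribed.
So DovX is produced and active.
No repressor is bound and DovX is active, so *gixE* is transcribed.
→ *gixE* is ON.
3 of the 3 genes are transcribed.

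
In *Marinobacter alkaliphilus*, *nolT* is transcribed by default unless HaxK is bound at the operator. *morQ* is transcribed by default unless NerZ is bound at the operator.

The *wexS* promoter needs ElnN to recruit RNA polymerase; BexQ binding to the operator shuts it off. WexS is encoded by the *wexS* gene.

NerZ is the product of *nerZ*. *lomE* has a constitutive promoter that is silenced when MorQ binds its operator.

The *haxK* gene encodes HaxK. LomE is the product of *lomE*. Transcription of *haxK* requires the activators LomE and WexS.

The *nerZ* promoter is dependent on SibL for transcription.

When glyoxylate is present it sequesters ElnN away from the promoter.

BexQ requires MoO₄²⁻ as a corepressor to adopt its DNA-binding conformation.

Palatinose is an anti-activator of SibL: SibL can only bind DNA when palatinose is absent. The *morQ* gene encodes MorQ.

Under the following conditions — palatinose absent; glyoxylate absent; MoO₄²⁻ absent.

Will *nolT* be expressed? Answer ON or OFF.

Palatinose is absent, so SibL is active.
No repressor is bound and SibL is active, so *nerZ* is transcribed.
So NerZ is produced and active.
With repressor NerZ bound, *morQ* is not transcribed.
So MorQ is not produced.
With no repressor bound, *lomE* is transcribed.
So LomE is produced and active.
Glyoxylate is absent, so ElnN is active.
MoO₄²⁻ is absent, so BexQ is inactive.
No repressor is bound and ElnN is active, so *wexS* is transcribed.
So WexS is produced and active.
No repressor is bound and LomE and WexS are active, so *haxK* is transcribed.
So HaxK is produced and active.
With repressor HaxK bound, *nolT* is not transcribed.

OFF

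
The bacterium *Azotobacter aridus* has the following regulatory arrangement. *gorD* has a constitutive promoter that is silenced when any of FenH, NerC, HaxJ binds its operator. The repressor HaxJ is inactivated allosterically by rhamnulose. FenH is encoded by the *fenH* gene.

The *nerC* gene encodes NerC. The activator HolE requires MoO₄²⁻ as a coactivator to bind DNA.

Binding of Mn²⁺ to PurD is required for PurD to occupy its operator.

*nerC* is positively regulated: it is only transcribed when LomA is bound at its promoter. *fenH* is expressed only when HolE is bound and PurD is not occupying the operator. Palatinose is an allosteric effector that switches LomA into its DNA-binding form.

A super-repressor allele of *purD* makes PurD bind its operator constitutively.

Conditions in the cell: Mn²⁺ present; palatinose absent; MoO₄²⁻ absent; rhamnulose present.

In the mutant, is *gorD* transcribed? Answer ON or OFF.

MoO₄²⁻ is absent, so HolE is inactive.
PurD is constitutively active in this strain.
With repressor PurD bound, *fenH* is not transcribed.
So FenH is not produced.
Palatinose is absent, so LomA is inactive.
Required activator LomA is absent, so *nerC* is not transcribed.
So NerC is not produced.
Rhamnulose is present, so HaxJ is inactive.
With no repressor bound, *gorD* is transcribed.

ON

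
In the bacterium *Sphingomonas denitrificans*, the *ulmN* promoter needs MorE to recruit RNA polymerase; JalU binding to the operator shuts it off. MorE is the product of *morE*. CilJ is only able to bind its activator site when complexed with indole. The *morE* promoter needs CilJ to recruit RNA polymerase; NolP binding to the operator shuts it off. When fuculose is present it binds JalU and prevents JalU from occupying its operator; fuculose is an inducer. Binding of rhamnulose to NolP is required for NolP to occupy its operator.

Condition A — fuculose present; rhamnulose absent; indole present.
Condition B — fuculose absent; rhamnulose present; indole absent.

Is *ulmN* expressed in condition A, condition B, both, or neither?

A only

Condition A:
Fuculose is present, so JalU is inactive.
Rhamnulose is absent, so NolP is inactive.
Indole is present, so CilJ is active.
No repressor is bound and CilJ is active, so *morE* is transcribed.
So MorE is produced and active.
No repressor is bound and MorE is active, so *ulmN* is transcribed.
→ *ulmN* is ON in A.
Condition B:
Fuculose is absent, so JalU is active.
Rhamnulose is present, so NolP is active.
Indole is absent, so CilJ is inactive.
With repressor NolP bound, *morE* is not transcribed.
So MorE is not produced.
With repressor JalU bound, *ulmN* is not transcribed.
→ *ulmN* is OFF in B.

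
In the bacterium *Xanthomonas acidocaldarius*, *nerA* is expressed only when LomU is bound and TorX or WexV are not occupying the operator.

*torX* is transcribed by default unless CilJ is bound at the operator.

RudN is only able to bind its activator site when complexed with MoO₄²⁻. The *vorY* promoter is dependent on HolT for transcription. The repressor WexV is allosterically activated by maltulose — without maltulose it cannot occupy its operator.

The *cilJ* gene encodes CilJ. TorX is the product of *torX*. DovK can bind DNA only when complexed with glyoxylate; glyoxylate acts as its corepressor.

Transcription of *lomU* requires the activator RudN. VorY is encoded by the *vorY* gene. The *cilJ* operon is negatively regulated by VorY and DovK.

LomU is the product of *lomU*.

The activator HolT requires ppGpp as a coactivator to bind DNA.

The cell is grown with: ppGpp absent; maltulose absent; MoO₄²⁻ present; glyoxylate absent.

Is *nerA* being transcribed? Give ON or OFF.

ppGpp is absent, so HolT is inactive.
Required activator HolT is absent, so *vorY* is not transcribed.
So VorY is not produced.
Glyoxylate is absent, so DovK is inactive.
With no repressor bound, *cilJ* is transcribed.
So CilJ is produced and active.
With repressor CilJ bound, *torX* is not transcribed.
So TorX is not produced.
MoO₄²⁻ is present, so RudN is active.
No repressor is bound and RudN is active, so *lomU* is transcribed.
So LomU is produced and active.
Maltulose is absent, so WexV is inactive.
No repressor is bound and LomU is active, so *nerA* is transcribed.

ON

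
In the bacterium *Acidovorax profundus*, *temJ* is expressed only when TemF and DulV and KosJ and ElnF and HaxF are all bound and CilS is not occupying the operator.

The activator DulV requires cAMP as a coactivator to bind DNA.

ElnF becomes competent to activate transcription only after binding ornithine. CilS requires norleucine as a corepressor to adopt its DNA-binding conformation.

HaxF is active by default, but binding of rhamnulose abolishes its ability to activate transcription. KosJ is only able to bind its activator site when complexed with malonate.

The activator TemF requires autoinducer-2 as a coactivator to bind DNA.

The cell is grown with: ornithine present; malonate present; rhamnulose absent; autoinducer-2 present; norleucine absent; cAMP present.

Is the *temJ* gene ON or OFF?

ON

Autoinducer-2 is present, so TemF is active.
cAMP is present, so DulV is active.
Malonate is present, so KosJ is active.
Norleucine is absent, so CilS is inactive.
Ornithine is present, so ElnF is active.
Rhamnulose is absent, so HaxF is active.
No repressor is bound and TemF and DulV and KosJ and ElnF and HaxF are active, so *temJ* is transcribed.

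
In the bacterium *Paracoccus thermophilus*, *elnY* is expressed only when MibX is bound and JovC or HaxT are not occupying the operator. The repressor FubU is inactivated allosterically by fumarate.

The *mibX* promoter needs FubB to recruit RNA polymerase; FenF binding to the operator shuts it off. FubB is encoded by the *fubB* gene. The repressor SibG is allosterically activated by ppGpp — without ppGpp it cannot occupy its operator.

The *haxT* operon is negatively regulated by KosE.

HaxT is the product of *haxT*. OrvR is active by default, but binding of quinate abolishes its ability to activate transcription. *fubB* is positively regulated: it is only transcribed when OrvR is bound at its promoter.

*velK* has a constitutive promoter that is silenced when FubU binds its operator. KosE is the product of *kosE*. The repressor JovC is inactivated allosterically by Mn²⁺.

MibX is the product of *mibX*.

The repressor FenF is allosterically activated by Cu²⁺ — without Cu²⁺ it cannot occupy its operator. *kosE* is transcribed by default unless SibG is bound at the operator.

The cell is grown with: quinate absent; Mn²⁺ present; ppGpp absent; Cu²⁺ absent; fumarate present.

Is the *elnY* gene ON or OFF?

ON

Mn²⁺ is present, so JovC is inactive.
Quinate is absent, so OrvR is active.
No repressor is bound and OrvR is active, so *fubB* is transcribed.
So FubB is produced and active.
Cu²⁺ is absent, so FenF is inactive.
No repressor is bound and FubB is active, so *mibX* is transcribed.
So MibX is produced and active.
ppGpp is absent, so SibG is inactive.
With no repressor bound, *kosE* is transcribed.
So KosE is produced and active.
With repressor KosE bound, *haxT* is not transcribed.
So HaxT is not produced.
No repressor is bound and MibX is active, so *elnY* is transcribed.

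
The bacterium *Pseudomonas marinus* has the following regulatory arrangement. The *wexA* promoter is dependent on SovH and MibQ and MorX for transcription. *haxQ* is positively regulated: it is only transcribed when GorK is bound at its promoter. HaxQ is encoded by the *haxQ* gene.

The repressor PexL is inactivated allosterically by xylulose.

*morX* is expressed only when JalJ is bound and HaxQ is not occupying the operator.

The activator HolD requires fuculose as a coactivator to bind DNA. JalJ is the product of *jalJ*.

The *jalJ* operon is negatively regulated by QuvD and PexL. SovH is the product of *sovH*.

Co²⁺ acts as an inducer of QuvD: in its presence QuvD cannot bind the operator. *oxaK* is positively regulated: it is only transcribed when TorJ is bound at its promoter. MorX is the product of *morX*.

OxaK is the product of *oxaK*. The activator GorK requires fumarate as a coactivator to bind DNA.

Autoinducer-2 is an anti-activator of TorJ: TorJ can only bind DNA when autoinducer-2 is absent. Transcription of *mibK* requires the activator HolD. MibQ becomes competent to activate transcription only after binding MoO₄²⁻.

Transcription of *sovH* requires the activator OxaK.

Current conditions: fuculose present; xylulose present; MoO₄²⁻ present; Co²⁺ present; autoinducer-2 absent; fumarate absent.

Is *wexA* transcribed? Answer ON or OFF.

Autoinducer-2 is absent, so TorJ is active.
No repressor is bound and TorJ is active, so *oxaK* is transcribed.
So OxaK is produced and active.
No repressor is bound and OxaK is active, so *sovH* is transcribed.
So SovH is produced and active.
MoO₄²⁻ is present, so MibQ is active.
Co²⁺ is present, so QuvD is inactive.
Xylulose is present, so PexL is inactive.
With no repressor bound, *jalJ* is transcribed.
So JalJ is produced and active.
Fumarate is absent, so GorK is inactive.
Required activator GorK is absent, so *haxQ* is not transcribed.
So HaxQ is not produced.
No repressor is bound and JalJ is active, so *morX* is transcribed.
So MorX is produced and active.
No repressor is bound and SovH and MibQ and MorX are active, so *wexA* is transcribed.

ON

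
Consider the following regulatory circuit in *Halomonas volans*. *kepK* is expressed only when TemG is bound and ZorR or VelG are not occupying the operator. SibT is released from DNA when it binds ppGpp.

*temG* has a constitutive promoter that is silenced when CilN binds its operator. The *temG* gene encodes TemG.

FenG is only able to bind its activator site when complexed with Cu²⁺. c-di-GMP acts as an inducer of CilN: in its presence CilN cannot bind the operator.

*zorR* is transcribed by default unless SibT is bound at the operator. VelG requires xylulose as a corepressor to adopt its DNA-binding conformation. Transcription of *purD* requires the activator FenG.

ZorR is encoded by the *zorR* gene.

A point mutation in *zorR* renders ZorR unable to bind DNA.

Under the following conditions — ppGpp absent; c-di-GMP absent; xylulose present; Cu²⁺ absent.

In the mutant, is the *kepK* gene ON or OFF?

OFF

ZorR is non-functional in this strain, so it has no effect.
c-di-GMP is absent, so CilN is active.
With repressor CilN bound, *temG* is not transcribed.
So TemG is not produced.
Xylulose is present, so VelG is active.
With repressor VelG bound, *kepK* is not transcribed.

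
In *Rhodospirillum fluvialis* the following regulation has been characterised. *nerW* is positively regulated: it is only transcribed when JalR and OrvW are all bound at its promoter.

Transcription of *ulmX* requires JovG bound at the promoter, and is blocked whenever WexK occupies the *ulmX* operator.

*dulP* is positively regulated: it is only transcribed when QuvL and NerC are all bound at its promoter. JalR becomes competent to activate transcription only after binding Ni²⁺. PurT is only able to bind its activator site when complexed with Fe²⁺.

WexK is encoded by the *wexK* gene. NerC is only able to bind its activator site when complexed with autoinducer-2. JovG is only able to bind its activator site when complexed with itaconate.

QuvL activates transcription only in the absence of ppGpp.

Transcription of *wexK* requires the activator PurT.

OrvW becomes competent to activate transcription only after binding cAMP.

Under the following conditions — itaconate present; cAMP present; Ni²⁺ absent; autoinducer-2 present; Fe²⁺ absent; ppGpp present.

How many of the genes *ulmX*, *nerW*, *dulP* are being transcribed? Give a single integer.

Fe²⁺ is absent, so PurT is inactive.
Required activator PurT is absent, so *wexK* is not transcribed.
So WexK is not produced.
Itaconate is present, so JovG is active.
No repressor is bound and JovG is active, so *ulmX* is transcribed.
→ *ulmX* is ON.
Ni²⁺ is absent, so JalR is inactive.
cAMP is present, so OrvW is active.
Required activator JalR is absent, so *nerW* is not transcribed.
→ *nerW* is OFF.
ppGpp is present, so QuvL is inactive.
Autoinducer-2 is present, so NerC is active.
Required activator QuvL is absent, so *dulP* is not transcribed.
→ *dulP* is OFF.
1 of the 3 genes is transcribed.

1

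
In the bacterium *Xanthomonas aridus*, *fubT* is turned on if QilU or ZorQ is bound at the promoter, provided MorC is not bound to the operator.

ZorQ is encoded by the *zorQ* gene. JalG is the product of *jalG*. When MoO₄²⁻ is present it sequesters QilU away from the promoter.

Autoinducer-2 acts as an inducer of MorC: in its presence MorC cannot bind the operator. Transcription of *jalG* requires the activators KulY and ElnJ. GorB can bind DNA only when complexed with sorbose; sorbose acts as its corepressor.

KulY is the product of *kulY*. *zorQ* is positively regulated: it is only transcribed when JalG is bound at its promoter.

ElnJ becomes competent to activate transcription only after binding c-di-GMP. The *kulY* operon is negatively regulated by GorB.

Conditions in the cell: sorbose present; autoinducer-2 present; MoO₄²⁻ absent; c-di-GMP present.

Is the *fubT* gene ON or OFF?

MoO₄²⁻ is absent, so QilU is active.
Sorbose is present, so GorB is active.
With repressor GorB bound, *kulY* is not transcribed.
So KulY is not produced.
c-di-GMP is present, so ElnJ is active.
Required activator KulY is absent, so *jalG* is not transcribed.
So JalG is not produced.
Required activator JalG is absent, so *zorQ* is not transcribed.
So ZorQ is not produced.
Autoinducer-2 is present, so MorC is inactive.
Activator QilU is present, so *fubT* is transcribed.

ON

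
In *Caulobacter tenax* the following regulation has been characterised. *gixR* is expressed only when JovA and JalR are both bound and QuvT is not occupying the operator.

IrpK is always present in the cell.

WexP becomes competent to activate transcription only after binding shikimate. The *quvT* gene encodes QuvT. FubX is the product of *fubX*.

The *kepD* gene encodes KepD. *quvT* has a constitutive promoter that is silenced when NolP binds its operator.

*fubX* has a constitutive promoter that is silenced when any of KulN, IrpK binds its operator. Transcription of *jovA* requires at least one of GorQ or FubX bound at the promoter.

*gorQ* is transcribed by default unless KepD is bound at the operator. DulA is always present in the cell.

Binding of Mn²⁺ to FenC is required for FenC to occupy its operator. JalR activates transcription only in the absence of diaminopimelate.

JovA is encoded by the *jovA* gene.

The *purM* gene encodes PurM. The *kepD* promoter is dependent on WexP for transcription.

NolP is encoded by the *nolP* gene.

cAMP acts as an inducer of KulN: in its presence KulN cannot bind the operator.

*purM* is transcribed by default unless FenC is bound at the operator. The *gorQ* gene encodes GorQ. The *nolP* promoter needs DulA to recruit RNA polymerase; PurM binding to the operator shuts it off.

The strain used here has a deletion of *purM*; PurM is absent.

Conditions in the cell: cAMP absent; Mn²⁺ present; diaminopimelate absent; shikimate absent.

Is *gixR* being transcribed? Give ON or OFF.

ON

Shikimate is absent, so WexP is inactive.
Required activator WexP is absent, so *kepD* is not transcribed.
So KepD is not produced.
With no repressor bound, *gorQ* is transcribed.
So GorQ is produced and active.
cAMP is absent, so KulN is active.
IrpK is produced constitutively and is active.
With repressor KulN bound, *fubX* is not transcribed.
So FubX is not produced.
Activator GorQ is present, so *jovA* is transcribed.
So JovA is produced and active.
Diaminopimelate is absent, so JalR is active.
PurM is non-functional in this strain, so it has no effect.
DulA is produced constitutively and is active.
No repressor is bound and DulA is active, so *nolP* is transcribed.
So NolP is produced and active.
With repressor NolP bound, *quvT* is not transcribed.
So QuvT is not produced.
No repressor is bound and JovA and JalR are active, so *gixR* is transcribed.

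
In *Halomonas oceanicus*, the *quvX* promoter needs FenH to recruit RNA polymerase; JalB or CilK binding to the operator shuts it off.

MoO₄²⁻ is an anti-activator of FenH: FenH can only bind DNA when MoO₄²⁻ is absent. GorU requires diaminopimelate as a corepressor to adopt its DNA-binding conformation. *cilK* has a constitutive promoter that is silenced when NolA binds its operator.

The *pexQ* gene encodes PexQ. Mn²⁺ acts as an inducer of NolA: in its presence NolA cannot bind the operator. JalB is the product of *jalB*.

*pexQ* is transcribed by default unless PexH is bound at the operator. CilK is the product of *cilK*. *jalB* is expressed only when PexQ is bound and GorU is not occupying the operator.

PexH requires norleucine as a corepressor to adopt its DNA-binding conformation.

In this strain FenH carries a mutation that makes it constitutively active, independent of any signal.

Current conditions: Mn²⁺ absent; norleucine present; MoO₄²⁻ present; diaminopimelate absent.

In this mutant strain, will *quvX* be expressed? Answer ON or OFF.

ON

Diaminopimelate is absent, so GorU is inactive.
Norleucine is present, so PexH is active.
With repressor PexH bound, *pexQ* is not transcribed.
So PexQ is not produced.
Required activator PexQ is absent, so *jalB* is not transcribed.
So JalB is not produced.
FenH is constitutively active in this strain.
Mn²⁺ is absent, so NolA is active.
With repressor NolA bound, *cilK* is not transcribed.
So CilK is not produced.
No repressor is bound and FenH is active, so *quvX* is transcribed.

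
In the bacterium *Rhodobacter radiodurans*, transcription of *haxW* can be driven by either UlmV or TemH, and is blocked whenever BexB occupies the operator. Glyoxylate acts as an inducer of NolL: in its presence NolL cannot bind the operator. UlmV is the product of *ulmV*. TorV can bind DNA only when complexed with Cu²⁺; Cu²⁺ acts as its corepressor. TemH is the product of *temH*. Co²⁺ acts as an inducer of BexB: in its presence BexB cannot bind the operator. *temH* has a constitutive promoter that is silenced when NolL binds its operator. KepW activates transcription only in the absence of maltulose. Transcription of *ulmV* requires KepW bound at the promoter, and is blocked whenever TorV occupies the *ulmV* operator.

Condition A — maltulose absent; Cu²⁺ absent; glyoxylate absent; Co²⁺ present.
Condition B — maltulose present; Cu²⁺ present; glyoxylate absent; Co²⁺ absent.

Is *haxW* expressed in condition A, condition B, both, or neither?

A only

Condition A:
Maltulose is absent, so KepW is active.
Cu²⁺ is absent, so TorV is inactive.
No repressor is bound and KepW is active, so *ulmV* is transcribed.
So UlmV is produced and active.
Glyoxylate is absent, so NolL is active.
With repressor NolL bound, *temH* is not transcribed.
So TemH is not produced.
Co²⁺ is present, so BexB is inactive.
Activator UlmV is present, so *haxW* is transcribed.
→ *haxW* is ON in A.
Condition B:
Maltulose is present, so KepW is inactive.
Cu²⁺ is present, so TorV is active.
With repressor TorV bound, *ulmV* is not transcribed.
So UlmV is not produced.
Glyoxylate is absent, so NolL is active.
With repressor NolL bound, *temH* is not transcribed.
So TemH is not produced.
Co²⁺ is absent, so BexB is active.
With repressor BexB bound, *haxW* is not transcribed.
→ *haxW* is OFF in B.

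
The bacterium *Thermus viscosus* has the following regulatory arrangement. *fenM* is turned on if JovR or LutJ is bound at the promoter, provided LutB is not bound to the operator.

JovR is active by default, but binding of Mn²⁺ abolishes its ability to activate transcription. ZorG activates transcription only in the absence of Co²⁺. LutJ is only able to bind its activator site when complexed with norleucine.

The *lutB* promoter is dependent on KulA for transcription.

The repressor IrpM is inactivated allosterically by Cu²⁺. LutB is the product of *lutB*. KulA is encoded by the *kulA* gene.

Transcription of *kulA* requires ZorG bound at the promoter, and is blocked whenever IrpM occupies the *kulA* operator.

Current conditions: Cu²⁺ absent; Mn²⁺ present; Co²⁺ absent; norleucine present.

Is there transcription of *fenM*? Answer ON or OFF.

Mn²⁺ is present, so JovR is inactive.
Co²⁺ is absent, so ZorG is active.
Cu²⁺ is absent, so IrpM is active.
With repressor IrpM bound, *kulA* is not transcribed.
So KulA is not produced.
Required activator KulA is absent, so *lutB* is not transcribed.
So LutB is not produced.
Norleucine is present, so LutJ is active.
Activator LutJ is present, so *fenM* is transcribed.

ON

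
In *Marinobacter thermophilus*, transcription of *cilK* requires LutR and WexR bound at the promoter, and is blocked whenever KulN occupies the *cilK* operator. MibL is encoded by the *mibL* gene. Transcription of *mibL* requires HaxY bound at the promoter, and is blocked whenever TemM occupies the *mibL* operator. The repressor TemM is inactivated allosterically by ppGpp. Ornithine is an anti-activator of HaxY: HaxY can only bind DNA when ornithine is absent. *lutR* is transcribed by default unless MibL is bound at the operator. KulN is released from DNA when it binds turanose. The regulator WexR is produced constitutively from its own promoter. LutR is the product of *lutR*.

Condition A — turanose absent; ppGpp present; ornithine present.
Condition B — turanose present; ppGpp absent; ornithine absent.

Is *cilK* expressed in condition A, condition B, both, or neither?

Condition A:
Turanose is absent, so KulN is active.
ppGpp is present, so TemM is inactive.
Ornithine is present, so HaxY is inactive.
Required activator HaxY is absent, so *mibL* is not transcribed.
So MibL is not produced.
With no repressor bound, *lutR* is transcribed.
So LutR is produced and active.
WexR is produced constitutively and is active.
With repressor KulN bound, *cilK* is not transcribed.
→ *cilK* is OFF in A.
Condition B:
Turanose is present, so KulN is inactive.
ppGpp is absent, so TemM is active.
Ornithine is absent, so HaxY is active.
With repressor TemM bound, *mibL* is not transcribed.
So MibL is not produced.
With no repressor bound, *lutR* is transcribed.
So LutR is produced and active.
WexR is produced constitutively and is active.
No repressor is bound and LutR and WexR are active, so *cilK* is transcribed.
→ *cilK* is ON in B.

B only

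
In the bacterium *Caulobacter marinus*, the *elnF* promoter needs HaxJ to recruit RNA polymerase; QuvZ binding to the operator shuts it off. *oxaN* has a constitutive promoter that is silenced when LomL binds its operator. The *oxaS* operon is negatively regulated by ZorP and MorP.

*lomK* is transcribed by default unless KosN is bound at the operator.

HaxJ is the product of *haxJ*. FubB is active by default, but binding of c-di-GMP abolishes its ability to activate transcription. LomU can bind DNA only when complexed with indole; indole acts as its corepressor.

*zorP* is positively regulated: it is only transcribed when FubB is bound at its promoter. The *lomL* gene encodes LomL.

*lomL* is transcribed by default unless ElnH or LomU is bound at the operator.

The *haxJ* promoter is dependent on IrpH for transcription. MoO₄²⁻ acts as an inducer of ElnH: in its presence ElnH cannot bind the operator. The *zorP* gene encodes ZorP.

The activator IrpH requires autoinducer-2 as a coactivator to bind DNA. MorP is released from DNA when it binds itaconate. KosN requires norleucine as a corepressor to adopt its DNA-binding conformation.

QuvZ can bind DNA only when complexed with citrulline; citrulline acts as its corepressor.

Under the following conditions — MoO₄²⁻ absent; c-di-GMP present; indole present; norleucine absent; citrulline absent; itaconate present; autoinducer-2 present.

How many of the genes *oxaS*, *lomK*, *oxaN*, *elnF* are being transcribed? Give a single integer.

4

c-di-GMP is present, so FubB is inactive.
Required activator FubB is absent, so *zorP* is not transcribed.
So ZorP is not produced.
Itaconate is present, so MorP is inactive.
With no repressor bound, *oxaS* is transcribed.
→ *oxaS* is ON.
Norleucine is absent, so KosN is inactive.
With no repressor bound, *lomK* is transcribed.
→ *lomK* is ON.
MoO₄²⁻ is absent, so ElnH is active.
Indole is present, so LomU is active.
With repressor ElnH bound, *lomL* is not transcribed.
So LomL is not produced.
With no repressor bound, *oxaN* is transcribed.
→ *oxaN* is ON.
Citrulline is absent, so QuvZ is inactive.
Autoinducer-2 is present, so IrpH is active.
No repressor is bound and IrpH is active, so *haxJ* is transcribed.
So HaxJ is produced and active.
No repressor is bound and HaxJ is active, so *elnF* is transcribed.
→ *elnF* is ON.
4 of the 4 genes are transcribed.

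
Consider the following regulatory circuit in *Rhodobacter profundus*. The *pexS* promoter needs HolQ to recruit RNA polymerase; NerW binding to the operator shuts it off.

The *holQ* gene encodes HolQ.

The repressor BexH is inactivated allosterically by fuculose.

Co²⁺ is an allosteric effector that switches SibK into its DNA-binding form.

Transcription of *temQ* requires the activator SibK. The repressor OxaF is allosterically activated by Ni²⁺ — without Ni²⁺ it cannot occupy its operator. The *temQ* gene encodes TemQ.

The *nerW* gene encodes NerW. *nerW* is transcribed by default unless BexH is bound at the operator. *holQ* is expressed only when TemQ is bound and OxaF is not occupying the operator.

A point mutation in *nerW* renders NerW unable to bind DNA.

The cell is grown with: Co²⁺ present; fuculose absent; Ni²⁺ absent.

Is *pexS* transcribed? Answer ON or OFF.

NerW is non-functional in this strain, so it has no effect.
Ni²⁺ is absent, so OxaF is inactive.
Co²⁺ is present, so SibK is active.
No repressor is bound and SibK is active, so *temQ* is transcribed.
So TemQ is produced and active.
No repressor is bound and TemQ is active, so *holQ* is transcribed.
So HolQ is produced and active.
No repressor is bound and HolQ is active, so *pexS* is transcribed.

ON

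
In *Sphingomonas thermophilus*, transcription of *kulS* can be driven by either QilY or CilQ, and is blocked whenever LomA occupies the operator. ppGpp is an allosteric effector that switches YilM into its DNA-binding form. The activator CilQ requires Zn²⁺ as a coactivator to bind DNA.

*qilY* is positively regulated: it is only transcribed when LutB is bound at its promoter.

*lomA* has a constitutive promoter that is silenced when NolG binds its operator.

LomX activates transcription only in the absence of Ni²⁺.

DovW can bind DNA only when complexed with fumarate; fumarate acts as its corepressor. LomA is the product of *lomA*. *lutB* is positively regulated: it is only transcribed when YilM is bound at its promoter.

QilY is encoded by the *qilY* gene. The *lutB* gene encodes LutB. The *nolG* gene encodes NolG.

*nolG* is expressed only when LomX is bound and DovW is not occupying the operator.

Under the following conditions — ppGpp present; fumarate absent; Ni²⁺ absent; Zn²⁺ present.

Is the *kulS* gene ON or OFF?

ON

Ni²⁺ is absent, so LomX is active.
Fumarate is absent, so DovW is inactive.
No repressor is bound and LomX is active, so *nolG* is transcribed.
So NolG is produced and active.
With repressor NolG bound, *lomA* is not transcribed.
So LomA is not produced.
ppGpp is present, so YilM is active.
No repressor is bound and YilM is active, so *lutB* is transcribed.
So LutB is produced and active.
No repressor is bound and LutB is active, so *qilY* is transcribed.
So QilY is produced and active.
Zn²⁺ is present, so CilQ is active.
Activator QilY is present, so *kulS* is transcribed.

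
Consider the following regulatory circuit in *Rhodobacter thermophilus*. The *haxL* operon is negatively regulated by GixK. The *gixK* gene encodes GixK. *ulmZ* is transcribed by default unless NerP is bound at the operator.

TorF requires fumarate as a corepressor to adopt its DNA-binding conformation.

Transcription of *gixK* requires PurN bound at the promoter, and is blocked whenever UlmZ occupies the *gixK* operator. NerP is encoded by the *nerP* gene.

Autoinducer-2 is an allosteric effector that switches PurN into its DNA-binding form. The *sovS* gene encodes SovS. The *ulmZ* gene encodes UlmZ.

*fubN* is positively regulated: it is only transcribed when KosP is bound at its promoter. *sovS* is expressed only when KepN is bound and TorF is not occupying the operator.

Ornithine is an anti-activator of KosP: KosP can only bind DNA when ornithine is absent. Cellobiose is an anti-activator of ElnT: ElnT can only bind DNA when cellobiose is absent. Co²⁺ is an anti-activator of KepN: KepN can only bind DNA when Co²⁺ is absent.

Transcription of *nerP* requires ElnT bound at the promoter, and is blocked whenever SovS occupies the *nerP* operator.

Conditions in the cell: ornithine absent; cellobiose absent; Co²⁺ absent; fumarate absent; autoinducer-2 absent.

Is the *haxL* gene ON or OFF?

Co²⁺ is absent, so KepN is active.
Fumarate is absent, so TorF is inactive.
No repressor is bound and KepN is active, so *sovS* is transcribed.
So SovS is produced and active.
Cellobiose is absent, so ElnT is active.
With repressor SovS bound, *nerP* is not transcribed.
So NerP is not produced.
With no repressor bound, *ulmZ* is transcribed.
So UlmZ is produced and active.
Autoinducer-2 is absent, so PurN is inactive.
With repressor UlmZ bound, *gixK* is not transcribed.
So GixK is not produced.
With no repressor bound, *haxL* is transcribed.

ON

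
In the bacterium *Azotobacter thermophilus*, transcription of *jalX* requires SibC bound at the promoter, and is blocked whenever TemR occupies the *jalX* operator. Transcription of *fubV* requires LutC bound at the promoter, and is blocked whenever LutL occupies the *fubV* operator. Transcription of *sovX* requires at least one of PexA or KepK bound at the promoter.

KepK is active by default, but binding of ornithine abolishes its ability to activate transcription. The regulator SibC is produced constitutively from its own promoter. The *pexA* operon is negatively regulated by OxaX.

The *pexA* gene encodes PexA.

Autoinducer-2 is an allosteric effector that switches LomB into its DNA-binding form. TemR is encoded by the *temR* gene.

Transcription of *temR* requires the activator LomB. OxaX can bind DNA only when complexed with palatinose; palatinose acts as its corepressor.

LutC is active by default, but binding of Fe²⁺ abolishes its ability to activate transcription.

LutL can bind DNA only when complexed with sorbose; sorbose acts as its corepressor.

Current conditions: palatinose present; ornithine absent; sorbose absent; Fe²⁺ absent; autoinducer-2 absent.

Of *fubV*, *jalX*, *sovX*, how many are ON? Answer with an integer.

Fe²⁺ is absent, so LutC is active.
Sorbose is absent, so LutL is inactive.
No repressor is bound and LutC is active, so *fubV* is transcribed.
→ *fubV* is ON.
Autoinducer-2 is absent, so LomB is inactive.
Required activator LomB is absent, so *temR* is not transcribed.
So TemR is not produced.
SibC is produced constitutively and is active.
No repressor is bound and SibC is active, so *jalX* is transcribed.
→ *jalX* is ON.
Palatinose is present, so OxaX is active.
With repressor OxaX bound, *pexA* is not transcribed.
So PexA is not produced.
Ornithine is absent, so KepK is active.
Activator KepK is present, so *sovX* is transcribed.
→ *sovX* is ON.
3 of the 3 genes are transcribed.

3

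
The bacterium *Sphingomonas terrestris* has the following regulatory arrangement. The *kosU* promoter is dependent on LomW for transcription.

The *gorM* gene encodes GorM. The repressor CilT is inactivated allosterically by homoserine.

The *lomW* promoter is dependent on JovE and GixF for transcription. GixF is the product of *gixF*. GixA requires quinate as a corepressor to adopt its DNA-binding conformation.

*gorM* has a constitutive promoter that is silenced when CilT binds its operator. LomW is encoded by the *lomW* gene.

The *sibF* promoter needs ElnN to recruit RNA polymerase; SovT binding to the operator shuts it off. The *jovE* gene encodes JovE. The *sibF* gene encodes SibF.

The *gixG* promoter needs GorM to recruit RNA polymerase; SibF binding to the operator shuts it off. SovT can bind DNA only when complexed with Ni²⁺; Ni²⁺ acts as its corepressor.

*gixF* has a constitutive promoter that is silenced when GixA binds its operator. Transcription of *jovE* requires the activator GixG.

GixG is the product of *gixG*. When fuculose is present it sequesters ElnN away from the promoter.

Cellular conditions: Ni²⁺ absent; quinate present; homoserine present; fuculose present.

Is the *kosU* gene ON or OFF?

OFF

Homoserine is present, so CilT is inactive.
With no repressor bound, *gorM* is transcribed.
So GorM is produced and active.
Ni²⁺ is absent, so SovT is inactive.
Fuculose is present, so ElnN is inactive.
Required activator ElnN is absent, so *sibF* is not transcribed.
So SibF is not produced.
No repressor is bound and GorM is active, so *gixG* is transcribed.
So GixG is produced and active.
No repressor is bound and GixG is active, so *jovE* is transcribed.
So JovE is produced and active.
Quinate is present, so GixA is active.
With repressor GixA bound, *gixF* is not transcribed.
So GixF is not produced.
Required activator GixF is absent, so *lomW* is not transcribed.
So LomW is not produced.
Required activator LomW is absent, so *kosU* is not transcribed.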